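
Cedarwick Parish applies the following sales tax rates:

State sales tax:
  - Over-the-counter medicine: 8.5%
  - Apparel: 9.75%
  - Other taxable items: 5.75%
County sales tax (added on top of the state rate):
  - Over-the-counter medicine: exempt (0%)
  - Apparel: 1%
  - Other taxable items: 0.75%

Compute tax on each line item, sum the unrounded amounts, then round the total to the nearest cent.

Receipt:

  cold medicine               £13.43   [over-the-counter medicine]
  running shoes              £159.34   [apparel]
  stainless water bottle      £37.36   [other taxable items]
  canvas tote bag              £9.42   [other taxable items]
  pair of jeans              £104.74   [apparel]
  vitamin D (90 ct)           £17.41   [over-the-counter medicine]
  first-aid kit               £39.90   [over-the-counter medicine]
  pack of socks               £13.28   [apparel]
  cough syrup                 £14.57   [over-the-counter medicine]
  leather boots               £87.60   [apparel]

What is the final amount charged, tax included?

Cold medicine £13.43: over-the-counter medicine → 8.5% + 0% county = 8.5% → £1.14155
Running shoes £159.34: apparel → 9.75% + 1% county = 10.75% → £17.12905
Stainless water bottle £37.36: other taxable items → 5.75% + 0.75% county = 6.5% → £2.4284
Canvas tote bag £9.42: other taxable items → 5.75% + 0.75% county = 6.5% → £0.6123
Pair of jeans £104.74: apparel → 9.75% + 1% county = 10.75% → £11.25955
Vitamin D (90 ct) £17.41: over-the-counter medicine → 8.5% + 0% county = 8.5% → £1.47985
First-aid kit £39.90: over-the-counter medicine → 8.5% + 0% county = 8.5% → £3.3915
Pack of socks £13.28: apparel → 9.75% + 1% county = 10.75% → £1.4276
Cough syrup £14.57: over-the-counter medicine → 8.5% + 0% county = 8.5% → £1.23845
Leather boots £87.60: apparel → 9.75% + 1% county = 10.75% → £9.417
Subtotal = £497.05; unrounded tax = £49.52525 → £49.53; total due = £546.58

£546.58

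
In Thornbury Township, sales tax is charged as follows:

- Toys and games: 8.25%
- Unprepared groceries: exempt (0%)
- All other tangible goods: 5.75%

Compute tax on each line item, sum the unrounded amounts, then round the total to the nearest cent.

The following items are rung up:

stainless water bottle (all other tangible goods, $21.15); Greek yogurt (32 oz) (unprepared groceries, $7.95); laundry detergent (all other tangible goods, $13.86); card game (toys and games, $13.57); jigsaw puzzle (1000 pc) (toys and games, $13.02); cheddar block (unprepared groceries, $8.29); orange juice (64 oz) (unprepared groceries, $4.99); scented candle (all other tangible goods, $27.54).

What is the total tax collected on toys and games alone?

Card game $13.57: toys and games → 8.25% → $1.119525
Jigsaw puzzle (1000 pc) $13.02: toys and games → 8.25% → $1.07415
Tax on toys and games: unrounded sum = $2.193675 → $2.19

$2.19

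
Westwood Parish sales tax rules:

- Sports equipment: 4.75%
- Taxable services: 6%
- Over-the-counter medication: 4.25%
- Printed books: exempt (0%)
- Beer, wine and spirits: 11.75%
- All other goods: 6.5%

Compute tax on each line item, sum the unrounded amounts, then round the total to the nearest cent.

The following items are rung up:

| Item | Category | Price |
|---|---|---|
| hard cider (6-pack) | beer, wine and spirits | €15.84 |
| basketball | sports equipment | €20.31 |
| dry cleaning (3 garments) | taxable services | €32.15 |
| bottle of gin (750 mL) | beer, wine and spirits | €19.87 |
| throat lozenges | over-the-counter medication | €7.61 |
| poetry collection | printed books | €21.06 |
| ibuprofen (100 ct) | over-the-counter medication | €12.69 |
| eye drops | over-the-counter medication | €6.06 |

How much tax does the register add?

Hard cider (6-pack) €15.84: beer, wine and spirits → 11.75% → €1.8612
Basketball €20.31: sports equipment → 4.75% → €0.964725
Dry cleaning (3 garments) €32.15: taxable services → 6% → €1.929
Bottle of gin (750 mL) €19.87: beer, wine and spirits → 11.75% → €2.334725
Throat lozenges €7.61: over-the-counter medication → 4.25% → €0.323425
Poetry collection €21.06: printed books → 0% → €0.00
Ibuprofen (100 ct) €12.69: over-the-counter medication → 4.25% → €0.539325
Eye drops €6.06: over-the-counter medication → 4.25% → €0.25755
Unrounded tax sum = €8.20995 → €8.21

€8.21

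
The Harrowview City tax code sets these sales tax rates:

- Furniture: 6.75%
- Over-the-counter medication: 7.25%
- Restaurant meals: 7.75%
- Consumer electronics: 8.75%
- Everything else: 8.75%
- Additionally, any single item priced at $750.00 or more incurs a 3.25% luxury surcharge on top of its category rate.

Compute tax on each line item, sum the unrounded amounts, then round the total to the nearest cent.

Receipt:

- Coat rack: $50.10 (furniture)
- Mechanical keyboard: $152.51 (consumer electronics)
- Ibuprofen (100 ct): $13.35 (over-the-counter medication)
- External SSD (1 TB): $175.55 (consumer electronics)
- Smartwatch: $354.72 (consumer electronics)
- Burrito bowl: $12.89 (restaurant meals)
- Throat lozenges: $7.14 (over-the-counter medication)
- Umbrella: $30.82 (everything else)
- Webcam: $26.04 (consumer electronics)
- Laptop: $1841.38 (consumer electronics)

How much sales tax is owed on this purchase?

Coat rack $50.10: furniture → 6.75% → $3.38175
Mechanical keyboard $152.51: consumer electronics → 8.75% → $13.344625
Ibuprofen (100 ct) $13.35: over-the-counter medication → 7.25% → $0.967875
External SSD (1 TB) $175.55: consumer electronics → 8.75% → $15.360625
Smartwatch $354.72: consumer electronics → 8.75% → $31.038
Burrito bowl $12.89: restaurant meals → 7.75% → $0.998975
Throat lozenges $7.14: over-the-counter medication → 7.25% → $0.51765
Umbrella $30.82: everything else → 8.75% → $2.69675
Webcam $26.04: consumer electronics → 8.75% → $2.2785
Laptop $1841.38: consumer electronics → 8.75% + 3.25% surcharge = 12% → $220.9656
Unrounded tax sum = $291.55035 → $291.55

$291.55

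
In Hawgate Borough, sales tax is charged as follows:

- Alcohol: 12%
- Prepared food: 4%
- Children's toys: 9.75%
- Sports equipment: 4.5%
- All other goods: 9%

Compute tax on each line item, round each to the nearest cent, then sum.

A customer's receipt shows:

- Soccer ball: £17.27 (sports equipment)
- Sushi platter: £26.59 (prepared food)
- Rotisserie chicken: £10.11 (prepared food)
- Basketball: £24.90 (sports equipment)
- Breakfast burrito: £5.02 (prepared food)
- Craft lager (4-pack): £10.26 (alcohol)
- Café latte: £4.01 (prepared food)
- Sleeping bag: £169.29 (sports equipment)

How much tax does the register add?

£12.57

Soccer ball £17.27: sports equipment → 4.5% → £0.78
Sushi platter £26.59: prepared food → 4% → £1.06
Rotisserie chicken £10.11: prepared food → 4% → £0.40
Basketball £24.90: sports equipment → 4.5% → £1.12
Breakfast burrito £5.02: prepared food → 4% → £0.20
Craft lager (4-pack) £10.26: alcohol → 12% → £1.23
Café latte £4.01: prepared food → 4% → £0.16
Sleeping bag £169.29: sports equipment → 4.5% → £7.62
Total tax = £0.78 + £1.06 + £0.40 + £1.12 + £0.20 + £1.23 + £0.16 + £7.62 = £12.57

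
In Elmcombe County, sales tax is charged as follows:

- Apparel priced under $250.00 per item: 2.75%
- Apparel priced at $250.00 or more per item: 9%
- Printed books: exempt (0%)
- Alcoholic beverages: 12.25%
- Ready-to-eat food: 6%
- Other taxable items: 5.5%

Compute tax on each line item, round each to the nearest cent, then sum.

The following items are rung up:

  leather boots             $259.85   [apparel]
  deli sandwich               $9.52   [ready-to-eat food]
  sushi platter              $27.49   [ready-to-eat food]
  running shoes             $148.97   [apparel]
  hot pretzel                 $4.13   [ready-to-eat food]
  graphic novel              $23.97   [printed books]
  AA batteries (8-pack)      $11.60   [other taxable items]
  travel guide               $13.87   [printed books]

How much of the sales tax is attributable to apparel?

Leather boots $259.85: apparel, $250.00 or more → 9% → $23.39
Running shoes $148.97: apparel, under $250.00 → 2.75% → $4.10
Tax on apparel = $23.39 + $4.10 = $27.49

$27.49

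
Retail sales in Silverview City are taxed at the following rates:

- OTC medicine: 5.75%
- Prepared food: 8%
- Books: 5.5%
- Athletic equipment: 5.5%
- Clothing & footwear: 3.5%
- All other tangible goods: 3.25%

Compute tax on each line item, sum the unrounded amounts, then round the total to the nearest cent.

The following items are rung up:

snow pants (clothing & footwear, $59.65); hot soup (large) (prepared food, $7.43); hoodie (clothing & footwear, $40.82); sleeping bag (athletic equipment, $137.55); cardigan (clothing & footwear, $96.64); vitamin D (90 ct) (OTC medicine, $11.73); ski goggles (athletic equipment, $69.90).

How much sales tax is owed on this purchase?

$19.58

Snow pants $59.65: clothing & footwear → 3.5% → $2.08775
Hot soup (large) $7.43: prepared food → 8% → $0.5944
Hoodie $40.82: clothing & footwear → 3.5% → $1.4287
Sleeping bag $137.55: athletic equipment → 5.5% → $7.56525
Cardigan $96.64: clothing & footwear → 3.5% → $3.3824
Vitamin D (90 ct) $11.73: OTC medicine → 5.75% → $0.674475
Ski goggles $69.90: athletic equipment → 5.5% → $3.8445
Unrounded tax sum = $19.577475 → $19.58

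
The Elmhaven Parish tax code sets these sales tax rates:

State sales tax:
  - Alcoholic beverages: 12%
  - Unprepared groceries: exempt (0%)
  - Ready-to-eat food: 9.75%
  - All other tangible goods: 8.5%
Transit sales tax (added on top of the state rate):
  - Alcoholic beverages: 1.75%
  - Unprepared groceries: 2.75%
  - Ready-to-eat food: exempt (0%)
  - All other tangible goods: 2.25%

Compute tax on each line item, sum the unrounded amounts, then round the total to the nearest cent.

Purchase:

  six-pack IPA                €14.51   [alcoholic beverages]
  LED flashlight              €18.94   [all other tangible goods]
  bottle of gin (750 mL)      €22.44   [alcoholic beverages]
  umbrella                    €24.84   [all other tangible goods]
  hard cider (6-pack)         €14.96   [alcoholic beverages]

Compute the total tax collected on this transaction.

€11.84

Six-pack IPA €14.51: alcoholic beverages → 12% + 1.75% transit = 13.75% → €1.995125
LED flashlight €18.94: all other tangible goods → 8.5% + 2.25% transit = 10.75% → €2.03605
Bottle of gin (750 mL) €22.44: alcoholic beverages → 12% + 1.75% transit = 13.75% → €3.0855
Umbrella €24.84: all other tangible goods → 8.5% + 2.25% transit = 10.75% → €2.6703
Hard cider (6-pack) €14.96: alcoholic beverages → 12% + 1.75% transit = 13.75% → €2.057
Unrounded tax sum = €11.843975 → €11.84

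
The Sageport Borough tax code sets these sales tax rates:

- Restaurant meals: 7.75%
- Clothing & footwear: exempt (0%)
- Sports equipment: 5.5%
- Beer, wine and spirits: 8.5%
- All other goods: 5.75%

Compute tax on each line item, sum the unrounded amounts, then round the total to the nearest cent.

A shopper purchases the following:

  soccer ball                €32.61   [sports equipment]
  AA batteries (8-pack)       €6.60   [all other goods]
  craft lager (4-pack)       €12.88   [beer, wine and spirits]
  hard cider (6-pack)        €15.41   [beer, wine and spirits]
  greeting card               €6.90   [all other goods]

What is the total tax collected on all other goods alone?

AA batteries (8-pack) €6.60: all other goods → 5.75% → €0.3795
Greeting card €6.90: all other goods → 5.75% → €0.39675
Tax on all other goods: unrounded sum = €0.77625 → €0.78

€0.78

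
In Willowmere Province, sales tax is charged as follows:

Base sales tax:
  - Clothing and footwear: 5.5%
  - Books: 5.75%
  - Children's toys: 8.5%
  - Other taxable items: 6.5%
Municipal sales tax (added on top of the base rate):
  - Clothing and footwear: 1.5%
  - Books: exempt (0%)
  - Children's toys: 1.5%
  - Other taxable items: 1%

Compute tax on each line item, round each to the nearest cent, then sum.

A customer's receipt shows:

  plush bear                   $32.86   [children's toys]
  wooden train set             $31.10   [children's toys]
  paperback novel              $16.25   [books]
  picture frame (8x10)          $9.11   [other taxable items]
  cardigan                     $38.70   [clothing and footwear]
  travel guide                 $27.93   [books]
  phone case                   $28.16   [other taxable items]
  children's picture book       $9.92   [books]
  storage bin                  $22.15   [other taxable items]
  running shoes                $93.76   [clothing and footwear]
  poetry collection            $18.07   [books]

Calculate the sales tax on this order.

Plush bear $32.86: children's toys → 8.5% + 1.5% municipal = 10% → $3.29
Wooden train set $31.10: children's toys → 8.5% + 1.5% municipal = 10% → $3.11
Paperback novel $16.25: books → 5.75% + 0% municipal = 5.75% → $0.93
Picture frame (8x10) $9.11: other taxable items → 6.5% + 1% municipal = 7.5% → $0.68
Cardigan $38.70: clothing and footwear → 5.5% + 1.5% municipal = 7% → $2.71
Travel guide $27.93: books → 5.75% + 0% municipal = 5.75% → $1.61
Phone case $28.16: other taxable items → 6.5% + 1% municipal = 7.5% → $2.11
Children's picture book $9.92: books → 5.75% + 0% municipal = 5.75% → $0.57
Storage bin $22.15: other taxable items → 6.5% + 1% municipal = 7.5% → $1.66
Running shoes $93.76: clothing and footwear → 5.5% + 1.5% municipal = 7% → $6.56
Poetry collection $18.07: books → 5.75% + 0% municipal = 5.75% → $1.04
Total tax = $3.29 + $3.11 + $0.93 + $0.68 + $2.71 + $1.61 + $2.11 + $0.57 + $1.66 + $6.56 + $1.04 = $24.27

$24.27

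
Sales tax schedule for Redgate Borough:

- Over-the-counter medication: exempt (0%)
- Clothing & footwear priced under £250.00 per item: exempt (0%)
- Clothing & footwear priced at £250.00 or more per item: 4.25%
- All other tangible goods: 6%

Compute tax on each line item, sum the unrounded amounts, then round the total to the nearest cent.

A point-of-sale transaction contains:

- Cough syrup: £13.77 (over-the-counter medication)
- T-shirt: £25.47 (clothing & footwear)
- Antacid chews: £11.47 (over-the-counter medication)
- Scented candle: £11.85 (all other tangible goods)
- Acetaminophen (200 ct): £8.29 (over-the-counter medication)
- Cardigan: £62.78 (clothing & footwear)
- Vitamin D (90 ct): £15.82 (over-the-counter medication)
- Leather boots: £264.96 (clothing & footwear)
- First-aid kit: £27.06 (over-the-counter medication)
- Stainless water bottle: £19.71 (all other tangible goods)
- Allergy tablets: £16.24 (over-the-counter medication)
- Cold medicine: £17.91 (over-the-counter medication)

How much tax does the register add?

Cough syrup £13.77: over-the-counter medication → 0% → £0.00
T-shirt £25.47: clothing & footwear, under £250.00 → 0% → £0.00
Antacid chews £11.47: over-the-counter medication → 0% → £0.00
Scented candle £11.85: all other tangible goods → 6% → £0.711
Acetaminophen (200 ct) £8.29: over-the-counter medication → 0% → £0.00
Cardigan £62.78: clothing & footwear, under £250.00 → 0% → £0.00
Vitamin D (90 ct) £15.82: over-the-counter medication → 0% → £0.00
Leather boots £264.96: clothing & footwear, £250.00 or more → 4.25% → £11.2608
First-aid kit £27.06: over-the-counter medication → 0% → £0.00
Stainless water bottle £19.71: all other tangible goods → 6% → £1.1826
Allergy tablets £16.24: over-the-counter medication → 0% → £0.00
Cold medicine £17.91: over-the-counter medication → 0% → £0.00
Unrounded tax sum = £13.1544 → £13.15

£13.15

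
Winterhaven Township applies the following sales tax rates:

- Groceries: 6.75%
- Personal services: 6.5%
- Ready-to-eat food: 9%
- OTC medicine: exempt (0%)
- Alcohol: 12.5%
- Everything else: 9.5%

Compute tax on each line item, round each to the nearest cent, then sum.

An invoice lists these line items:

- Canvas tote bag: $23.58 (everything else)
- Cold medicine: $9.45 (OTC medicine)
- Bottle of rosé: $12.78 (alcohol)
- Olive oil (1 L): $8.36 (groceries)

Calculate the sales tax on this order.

Canvas tote bag $23.58: everything else → 9.5% → $2.24
Cold medicine $9.45: OTC medicine → 0% → $0.00
Bottle of rosé $12.78: alcohol → 12.5% → $1.60
Olive oil (1 L) $8.36: groceries → 6.75% → $0.56
Total tax = $2.24 + $1.60 + $0.56 = $4.40

$4.40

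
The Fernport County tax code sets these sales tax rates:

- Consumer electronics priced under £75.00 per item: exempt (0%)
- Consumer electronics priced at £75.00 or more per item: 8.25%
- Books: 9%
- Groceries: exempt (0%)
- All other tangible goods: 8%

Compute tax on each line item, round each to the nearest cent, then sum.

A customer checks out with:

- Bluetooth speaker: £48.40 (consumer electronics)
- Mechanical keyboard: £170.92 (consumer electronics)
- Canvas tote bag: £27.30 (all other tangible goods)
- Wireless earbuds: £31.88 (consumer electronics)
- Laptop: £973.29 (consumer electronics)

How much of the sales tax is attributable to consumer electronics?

Bluetooth speaker £48.40: consumer electronics, under £75.00 → 0% → £0.00
Mechanical keyboard £170.92: consumer electronics, £75.00 or more → 8.25% → £14.10
Wireless earbuds £31.88: consumer electronics, under £75.00 → 0% → £0.00
Laptop £973.29: consumer electronics, £75.00 or more → 8.25% → £80.30
Tax on consumer electronics = £0.00 + £14.10 + £0.00 + £80.30 = £94.40

£94.40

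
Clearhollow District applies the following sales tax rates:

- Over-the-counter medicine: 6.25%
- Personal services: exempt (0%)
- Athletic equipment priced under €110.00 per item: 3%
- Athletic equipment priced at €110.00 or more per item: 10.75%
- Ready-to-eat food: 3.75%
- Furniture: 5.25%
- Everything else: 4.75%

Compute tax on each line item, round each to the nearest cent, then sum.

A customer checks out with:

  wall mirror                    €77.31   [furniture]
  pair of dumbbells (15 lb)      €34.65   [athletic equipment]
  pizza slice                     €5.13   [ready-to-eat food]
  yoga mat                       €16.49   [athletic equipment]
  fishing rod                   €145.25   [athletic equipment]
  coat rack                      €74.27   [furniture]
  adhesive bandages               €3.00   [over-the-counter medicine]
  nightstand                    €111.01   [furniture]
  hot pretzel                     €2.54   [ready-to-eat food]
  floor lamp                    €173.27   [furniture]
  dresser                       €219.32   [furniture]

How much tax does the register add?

€52.02

Wall mirror €77.31: furniture → 5.25% → €4.06
Pair of dumbbells (15 lb) €34.65: athletic equipment, under €110.00 → 3% → €1.04
Pizza slice €5.13: ready-to-eat food → 3.75% → €0.19
Yoga mat €16.49: athletic equipment, under €110.00 → 3% → €0.49
Fishing rod €145.25: athletic equipment, €110.00 or more → 10.75% → €15.61
Coat rack €74.27: furniture → 5.25% → €3.90
Adhesive bandages €3.00: over-the-counter medicine → 6.25% → €0.19
Nightstand €111.01: furniture → 5.25% → €5.83
Hot pretzel €2.54: ready-to-eat food → 3.75% → €0.10
Floor lamp €173.27: furniture → 5.25% → €9.10
Dresser €219.32: furniture → 5.25% → €11.51
Total tax = €4.06 + €1.04 + €0.19 + €0.49 + €15.61 + €3.90 + €0.19 + €5.83 + €0.10 + €9.10 + €11.51 = €52.02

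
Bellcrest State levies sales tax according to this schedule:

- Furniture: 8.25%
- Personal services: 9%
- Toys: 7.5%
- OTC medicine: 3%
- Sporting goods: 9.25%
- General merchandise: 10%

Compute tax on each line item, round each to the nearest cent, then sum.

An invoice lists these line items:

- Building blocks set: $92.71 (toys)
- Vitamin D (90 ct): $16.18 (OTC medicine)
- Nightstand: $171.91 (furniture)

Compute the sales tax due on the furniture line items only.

$14.18

Nightstand $171.91: furniture → 8.25% → $14.18
Tax on furniture = $14.18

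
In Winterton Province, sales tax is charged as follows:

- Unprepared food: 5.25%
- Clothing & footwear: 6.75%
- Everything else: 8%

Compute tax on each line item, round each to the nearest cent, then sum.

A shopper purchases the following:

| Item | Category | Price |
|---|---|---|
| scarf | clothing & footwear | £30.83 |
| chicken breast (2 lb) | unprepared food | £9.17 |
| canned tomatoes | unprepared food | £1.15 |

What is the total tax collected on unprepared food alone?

Chicken breast (2 lb) £9.17: unprepared food → 5.25% → £0.48
Canned tomatoes £1.15: unprepared food → 5.25% → £0.06
Tax on unprepared food = £0.48 + £0.06 = £0.54

£0.54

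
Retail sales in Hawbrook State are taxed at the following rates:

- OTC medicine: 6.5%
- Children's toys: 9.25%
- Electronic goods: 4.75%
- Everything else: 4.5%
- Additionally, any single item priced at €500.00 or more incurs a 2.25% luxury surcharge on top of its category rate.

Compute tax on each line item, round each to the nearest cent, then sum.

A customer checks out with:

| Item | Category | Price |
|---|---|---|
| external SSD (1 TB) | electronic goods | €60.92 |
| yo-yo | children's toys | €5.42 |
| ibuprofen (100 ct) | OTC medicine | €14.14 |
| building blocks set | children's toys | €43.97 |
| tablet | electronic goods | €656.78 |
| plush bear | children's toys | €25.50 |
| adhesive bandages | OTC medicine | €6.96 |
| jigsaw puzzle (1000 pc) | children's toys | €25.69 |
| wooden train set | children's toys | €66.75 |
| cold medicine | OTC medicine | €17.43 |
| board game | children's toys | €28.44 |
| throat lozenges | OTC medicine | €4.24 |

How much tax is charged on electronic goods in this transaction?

External SSD (1 TB) €60.92: electronic goods → 4.75% → €2.89
Tablet €656.78: electronic goods → 4.75% + 2.25% surcharge = 7% → €45.97
Tax on electronic goods = €2.89 + €45.97 = €48.86

€48.86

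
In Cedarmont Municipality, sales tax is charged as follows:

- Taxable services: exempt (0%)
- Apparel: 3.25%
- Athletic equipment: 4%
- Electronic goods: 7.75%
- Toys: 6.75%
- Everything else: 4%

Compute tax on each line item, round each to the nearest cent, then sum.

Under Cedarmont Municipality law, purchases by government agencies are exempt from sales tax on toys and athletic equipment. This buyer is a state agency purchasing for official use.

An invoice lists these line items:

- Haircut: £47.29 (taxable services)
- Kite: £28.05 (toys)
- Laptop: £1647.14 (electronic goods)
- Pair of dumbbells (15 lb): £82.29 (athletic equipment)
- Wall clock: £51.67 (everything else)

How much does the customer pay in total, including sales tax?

Haircut £47.29: taxable services → 0% → £0.00
Kite £28.05: toys, buyer-exempt → 0% → £0.00
Laptop £1647.14: electronic goods → 7.75% → £127.65
Pair of dumbbells (15 lb) £82.29: athletic equipment, buyer-exempt → 0% → £0.00
Wall clock £51.67: everything else → 4% → £2.07
Subtotal = £1856.44; tax = £129.72; total due = £1986.16

£1986.16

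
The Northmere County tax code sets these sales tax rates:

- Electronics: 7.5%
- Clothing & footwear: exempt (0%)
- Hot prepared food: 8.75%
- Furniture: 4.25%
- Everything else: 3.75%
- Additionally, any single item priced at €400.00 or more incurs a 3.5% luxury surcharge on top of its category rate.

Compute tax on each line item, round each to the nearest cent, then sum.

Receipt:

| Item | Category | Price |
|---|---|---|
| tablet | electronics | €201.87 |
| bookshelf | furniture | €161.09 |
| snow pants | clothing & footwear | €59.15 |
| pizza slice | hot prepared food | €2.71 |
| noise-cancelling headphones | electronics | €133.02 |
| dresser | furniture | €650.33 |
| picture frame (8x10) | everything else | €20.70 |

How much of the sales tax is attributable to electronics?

€25.12

Tablet €201.87: electronics → 7.5% → €15.14
Noise-cancelling headphones €133.02: electronics → 7.5% → €9.98
Tax on electronics = €15.14 + €9.98 = €25.12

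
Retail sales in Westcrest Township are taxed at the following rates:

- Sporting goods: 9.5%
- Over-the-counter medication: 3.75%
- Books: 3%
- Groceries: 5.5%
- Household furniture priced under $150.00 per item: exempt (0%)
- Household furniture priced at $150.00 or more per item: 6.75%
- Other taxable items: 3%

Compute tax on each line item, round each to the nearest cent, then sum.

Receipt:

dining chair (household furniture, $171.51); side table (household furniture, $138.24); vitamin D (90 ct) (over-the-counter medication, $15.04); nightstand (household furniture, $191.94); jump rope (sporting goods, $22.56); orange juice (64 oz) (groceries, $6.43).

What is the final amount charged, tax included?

$573.31

Dining chair $171.51: household furniture, $150.00 or more → 6.75% → $11.58
Side table $138.24: household furniture, under $150.00 → 0% → $0.00
Vitamin D (90 ct) $15.04: over-the-counter medication → 3.75% → $0.56
Nightstand $191.94: household furniture, $150.00 or more → 6.75% → $12.96
Jump rope $22.56: sporting goods → 9.5% → $2.14
Orange juice (64 oz) $6.43: groceries → 5.5% → $0.35
Subtotal = $545.72; tax = $27.59; total due = $573.31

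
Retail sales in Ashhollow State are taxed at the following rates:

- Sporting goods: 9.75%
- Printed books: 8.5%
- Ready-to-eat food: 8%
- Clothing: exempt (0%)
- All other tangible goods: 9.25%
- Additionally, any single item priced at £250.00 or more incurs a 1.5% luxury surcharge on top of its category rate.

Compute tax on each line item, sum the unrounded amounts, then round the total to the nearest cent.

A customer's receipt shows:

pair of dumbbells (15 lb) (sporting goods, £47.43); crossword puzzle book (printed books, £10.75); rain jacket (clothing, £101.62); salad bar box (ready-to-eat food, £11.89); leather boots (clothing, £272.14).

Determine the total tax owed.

£10.57

Pair of dumbbells (15 lb) £47.43: sporting goods → 9.75% → £4.624425
Crossword puzzle book £10.75: printed books → 8.5% → £0.91375
Rain jacket £101.62: clothing → 0% → £0.00
Salad bar box £11.89: ready-to-eat food → 8% → £0.9512
Leather boots £272.14: clothing → 0% + 1.5% surcharge = 1.5% → £4.0821
Unrounded tax sum = £10.571475 → £10.57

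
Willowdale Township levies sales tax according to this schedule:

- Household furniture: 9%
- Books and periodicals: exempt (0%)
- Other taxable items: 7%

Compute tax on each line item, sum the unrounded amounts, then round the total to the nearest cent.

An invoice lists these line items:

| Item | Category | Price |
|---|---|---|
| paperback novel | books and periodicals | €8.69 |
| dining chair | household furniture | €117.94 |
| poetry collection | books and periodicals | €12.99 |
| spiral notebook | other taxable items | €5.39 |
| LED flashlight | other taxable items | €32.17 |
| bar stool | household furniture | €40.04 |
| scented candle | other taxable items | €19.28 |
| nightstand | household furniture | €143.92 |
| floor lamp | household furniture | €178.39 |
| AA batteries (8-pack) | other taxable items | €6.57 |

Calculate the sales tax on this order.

Paperback novel €8.69: books and periodicals → 0% → €0.00
Dining chair €117.94: household furniture → 9% → €10.6146
Poetry collection €12.99: books and periodicals → 0% → €0.00
Spiral notebook €5.39: other taxable items → 7% → €0.3773
LED flashlight €32.17: other taxable items → 7% → €2.2519
Bar stool €40.04: household furniture → 9% → €3.6036
Scented candle €19.28: other taxable items → 7% → €1.3496
Nightstand €143.92: household furniture → 9% → €12.9528
Floor lamp €178.39: household furniture → 9% → €16.0551
AA batteries (8-pack) €6.57: other taxable items → 7% → €0.4599
Unrounded tax sum = €47.6648 → €47.66

€47.66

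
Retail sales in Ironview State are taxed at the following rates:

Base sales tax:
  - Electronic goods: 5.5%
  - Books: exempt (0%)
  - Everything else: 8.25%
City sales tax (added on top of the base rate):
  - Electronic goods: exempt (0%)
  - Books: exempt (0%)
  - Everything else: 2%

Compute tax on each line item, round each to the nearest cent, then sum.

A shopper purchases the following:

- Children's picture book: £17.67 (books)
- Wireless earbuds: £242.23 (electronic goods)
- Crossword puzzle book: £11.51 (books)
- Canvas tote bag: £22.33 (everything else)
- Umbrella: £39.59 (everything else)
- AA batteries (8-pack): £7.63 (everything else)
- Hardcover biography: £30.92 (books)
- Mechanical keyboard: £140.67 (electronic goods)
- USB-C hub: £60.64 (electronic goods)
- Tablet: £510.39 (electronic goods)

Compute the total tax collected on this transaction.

£59.60

Children's picture book £17.67: books → 0% + 0% city = 0% → £0.00
Wireless earbuds £242.23: electronic goods → 5.5% + 0% city = 5.5% → £13.32
Crossword puzzle book £11.51: books → 0% + 0% city = 0% → £0.00
Canvas tote bag £22.33: everything else → 8.25% + 2% city = 10.25% → £2.29
Umbrella £39.59: everything else → 8.25% + 2% city = 10.25% → £4.06
AA batteries (8-pack) £7.63: everything else → 8.25% + 2% city = 10.25% → £0.78
Hardcover biography £30.92: books → 0% + 0% city = 0% → £0.00
Mechanical keyboard £140.67: electronic goods → 5.5% + 0% city = 5.5% → £7.74
USB-C hub £60.64: electronic goods → 5.5% + 0% city = 5.5% → £3.34
Tablet £510.39: electronic goods → 5.5% + 0% city = 5.5% → £28.07
Total tax = £13.32 + £2.29 + £4.06 + £0.78 + £7.74 + £3.34 + £28.07 = £59.60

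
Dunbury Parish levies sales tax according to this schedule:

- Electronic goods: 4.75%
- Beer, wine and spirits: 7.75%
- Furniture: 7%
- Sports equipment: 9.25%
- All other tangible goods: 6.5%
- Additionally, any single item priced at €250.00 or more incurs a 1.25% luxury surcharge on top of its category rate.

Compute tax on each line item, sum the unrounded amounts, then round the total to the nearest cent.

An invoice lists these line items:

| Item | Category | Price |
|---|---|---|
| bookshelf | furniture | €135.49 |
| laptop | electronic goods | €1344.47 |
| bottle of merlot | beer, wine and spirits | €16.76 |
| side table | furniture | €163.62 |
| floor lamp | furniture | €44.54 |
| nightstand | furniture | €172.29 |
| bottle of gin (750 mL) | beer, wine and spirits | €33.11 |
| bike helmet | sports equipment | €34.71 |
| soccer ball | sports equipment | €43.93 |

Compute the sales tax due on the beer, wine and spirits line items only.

€3.86

Bottle of merlot €16.76: beer, wine and spirits → 7.75% → €1.2989
Bottle of gin (750 mL) €33.11: beer, wine and spirits → 7.75% → €2.566025
Tax on beer, wine and spirits: unrounded sum = €3.864925 → €3.86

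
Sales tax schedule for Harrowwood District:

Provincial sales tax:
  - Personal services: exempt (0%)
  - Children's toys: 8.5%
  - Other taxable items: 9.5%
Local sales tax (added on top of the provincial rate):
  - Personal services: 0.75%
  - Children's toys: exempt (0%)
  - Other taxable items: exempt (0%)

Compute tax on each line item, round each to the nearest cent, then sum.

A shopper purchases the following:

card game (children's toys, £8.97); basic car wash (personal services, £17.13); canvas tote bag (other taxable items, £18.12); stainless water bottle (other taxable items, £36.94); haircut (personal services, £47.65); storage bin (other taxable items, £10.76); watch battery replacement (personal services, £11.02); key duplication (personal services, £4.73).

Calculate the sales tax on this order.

Card game £8.97: children's toys → 8.5% + 0% local = 8.5% → £0.76
Basic car wash £17.13: personal services → 0% + 0.75% local = 0.75% → £0.13
Canvas tote bag £18.12: other taxable items → 9.5% + 0% local = 9.5% → £1.72
Stainless water bottle £36.94: other taxable items → 9.5% + 0% local = 9.5% → £3.51
Haircut £47.65: personal services → 0% + 0.75% local = 0.75% → £0.36
Storage bin £10.76: other taxable items → 9.5% + 0% local = 9.5% → £1.02
Watch battery replacement £11.02: personal services → 0% + 0.75% local = 0.75% → £0.08
Key duplication £4.73: personal services → 0% + 0.75% local = 0.75% → £0.04
Total tax = £0.76 + £0.13 + £1.72 + £3.51 + £0.36 + £1.02 + £0.08 + £0.04 = £7.62

£7.62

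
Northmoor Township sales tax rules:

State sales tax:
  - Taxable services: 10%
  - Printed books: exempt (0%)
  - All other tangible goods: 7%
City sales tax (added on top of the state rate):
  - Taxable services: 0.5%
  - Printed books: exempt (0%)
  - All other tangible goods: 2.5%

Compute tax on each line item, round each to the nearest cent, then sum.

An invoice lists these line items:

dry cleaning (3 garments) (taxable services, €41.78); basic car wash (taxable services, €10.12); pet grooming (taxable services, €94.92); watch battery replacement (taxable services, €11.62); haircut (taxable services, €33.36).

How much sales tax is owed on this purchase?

Dry cleaning (3 garments) €41.78: taxable services → 10% + 0.5% city = 10.5% → €4.39
Basic car wash €10.12: taxable services → 10% + 0.5% city = 10.5% → €1.06
Pet grooming €94.92: taxable services → 10% + 0.5% city = 10.5% → €9.97
Watch battery replacement €11.62: taxable services → 10% + 0.5% city = 10.5% → €1.22
Haircut €33.36: taxable services → 10% + 0.5% city = 10.5% → €3.50
Total tax = €4.39 + €1.06 + €9.97 + €1.22 + €3.50 = €20.14

€20.14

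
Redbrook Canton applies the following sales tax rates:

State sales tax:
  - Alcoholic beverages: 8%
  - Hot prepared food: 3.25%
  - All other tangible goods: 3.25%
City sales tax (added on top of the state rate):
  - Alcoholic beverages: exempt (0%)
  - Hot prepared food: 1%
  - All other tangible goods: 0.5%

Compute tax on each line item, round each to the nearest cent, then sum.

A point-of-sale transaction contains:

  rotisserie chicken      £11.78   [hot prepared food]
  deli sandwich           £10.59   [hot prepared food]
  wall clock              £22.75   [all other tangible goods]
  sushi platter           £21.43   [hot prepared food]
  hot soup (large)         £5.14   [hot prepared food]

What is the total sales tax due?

Rotisserie chicken £11.78: hot prepared food → 3.25% + 1% city = 4.25% → £0.50
Deli sandwich £10.59: hot prepared food → 3.25% + 1% city = 4.25% → £0.45
Wall clock £22.75: all other tangible goods → 3.25% + 0.5% city = 3.75% → £0.85
Sushi platter £21.43: hot prepared food → 3.25% + 1% city = 4.25% → £0.91
Hot soup (large) £5.14: hot prepared food → 3.25% + 1% city = 4.25% → £0.22
Total tax = £0.50 + £0.45 + £0.85 + £0.91 + £0.22 = £2.93

£2.93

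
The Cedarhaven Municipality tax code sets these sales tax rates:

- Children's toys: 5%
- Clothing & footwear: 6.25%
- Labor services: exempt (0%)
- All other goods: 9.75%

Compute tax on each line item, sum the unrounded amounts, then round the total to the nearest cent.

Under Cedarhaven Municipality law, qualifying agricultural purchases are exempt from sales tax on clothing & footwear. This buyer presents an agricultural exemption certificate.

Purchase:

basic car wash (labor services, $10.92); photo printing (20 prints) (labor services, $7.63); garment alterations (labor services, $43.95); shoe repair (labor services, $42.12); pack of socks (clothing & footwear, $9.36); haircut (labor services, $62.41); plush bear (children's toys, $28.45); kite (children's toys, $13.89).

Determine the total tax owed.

Basic car wash $10.92: labor services → 0% → $0.00
Photo printing (20 prints) $7.63: labor services → 0% → $0.00
Garment alterations $43.95: labor services → 0% → $0.00
Shoe repair $42.12: labor services → 0% → $0.00
Pack of socks $9.36: clothing & footwear, buyer-exempt → 0% → $0.00
Haircut $62.41: labor services → 0% → $0.00
Plush bear $28.45: children's toys → 5% → $1.4225
Kite $13.89: children's toys → 5% → $0.6945
Unrounded tax sum = $2.117 → $2.12

$2.12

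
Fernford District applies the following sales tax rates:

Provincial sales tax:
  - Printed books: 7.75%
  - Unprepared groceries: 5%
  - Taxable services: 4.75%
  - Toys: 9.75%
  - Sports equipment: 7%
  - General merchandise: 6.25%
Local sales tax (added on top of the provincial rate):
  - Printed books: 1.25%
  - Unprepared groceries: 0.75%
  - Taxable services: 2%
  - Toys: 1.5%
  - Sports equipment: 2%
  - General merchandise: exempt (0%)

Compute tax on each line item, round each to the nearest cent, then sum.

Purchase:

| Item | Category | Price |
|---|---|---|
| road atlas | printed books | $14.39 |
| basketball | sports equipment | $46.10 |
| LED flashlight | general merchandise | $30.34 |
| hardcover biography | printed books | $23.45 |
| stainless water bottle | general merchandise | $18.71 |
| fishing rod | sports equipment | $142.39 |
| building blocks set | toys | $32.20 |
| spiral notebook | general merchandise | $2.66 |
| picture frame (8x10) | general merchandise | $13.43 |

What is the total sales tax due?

Road atlas $14.39: printed books → 7.75% + 1.25% local = 9% → $1.30
Basketball $46.10: sports equipment → 7% + 2% local = 9% → $4.15
LED flashlight $30.34: general merchandise → 6.25% + 0% local = 6.25% → $1.90
Hardcover biography $23.45: printed books → 7.75% + 1.25% local = 9% → $2.11
Stainless water bottle $18.71: general merchandise → 6.25% + 0% local = 6.25% → $1.17
Fishing rod $142.39: sports equipment → 7% + 2% local = 9% → $12.82
Building blocks set $32.20: toys → 9.75% + 1.5% local = 11.25% → $3.62
Spiral notebook $2.66: general merchandise → 6.25% + 0% local = 6.25% → $0.17
Picture frame (8x10) $13.43: general merchandise → 6.25% + 0% local = 6.25% → $0.84
Total tax = $1.30 + $4.15 + $1.90 + $2.11 + $1.17 + $12.82 + $3.62 + $0.17 + $0.84 = $28.08

$28.08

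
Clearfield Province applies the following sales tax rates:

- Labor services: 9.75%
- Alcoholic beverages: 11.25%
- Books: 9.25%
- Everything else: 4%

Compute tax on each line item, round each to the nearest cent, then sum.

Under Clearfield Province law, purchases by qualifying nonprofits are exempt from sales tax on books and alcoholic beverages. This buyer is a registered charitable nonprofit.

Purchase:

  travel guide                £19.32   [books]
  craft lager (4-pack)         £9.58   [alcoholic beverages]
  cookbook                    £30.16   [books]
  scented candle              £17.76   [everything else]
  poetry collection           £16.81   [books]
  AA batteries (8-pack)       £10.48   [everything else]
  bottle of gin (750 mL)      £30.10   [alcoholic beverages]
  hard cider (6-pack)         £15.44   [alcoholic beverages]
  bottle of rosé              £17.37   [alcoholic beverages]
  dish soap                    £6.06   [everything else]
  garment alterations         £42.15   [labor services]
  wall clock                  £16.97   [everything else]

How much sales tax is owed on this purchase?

Travel guide £19.32: books, buyer-exempt → 0% → £0.00
Craft lager (4-pack) £9.58: alcoholic beverages, buyer-exempt → 0% → £0.00
Cookbook £30.16: books, buyer-exempt → 0% → £0.00
Scented candle £17.76: everything else → 4% → £0.71
Poetry collection £16.81: books, buyer-exempt → 0% → £0.00
AA batteries (8-pack) £10.48: everything else → 4% → £0.42
Bottle of gin (750 mL) £30.10: alcoholic beverages, buyer-exempt → 0% → £0.00
Hard cider (6-pack) £15.44: alcoholic beverages, buyer-exempt → 0% → £0.00
Bottle of rosé £17.37: alcoholic beverages, buyer-exempt → 0% → £0.00
Dish soap £6.06: everything else → 4% → £0.24
Garment alterations £42.15: labor services → 9.75% → £4.11
Wall clock £16.97: everything else → 4% → £0.68
Total tax = £0.71 + £0.42 + £0.24 + £4.11 + £0.68 = £6.16

£6.16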